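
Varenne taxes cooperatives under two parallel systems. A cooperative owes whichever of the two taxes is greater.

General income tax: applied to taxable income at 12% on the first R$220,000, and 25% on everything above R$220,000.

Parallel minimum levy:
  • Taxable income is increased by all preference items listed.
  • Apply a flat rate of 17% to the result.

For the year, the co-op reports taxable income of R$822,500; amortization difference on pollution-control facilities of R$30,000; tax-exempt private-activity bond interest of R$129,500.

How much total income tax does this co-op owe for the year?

R$177,025

Parallel minimum levy:
  Adjusted income: R$822,500 + R$30,000 + R$129,500 = R$982,000
  R$982,000 × 17% = R$166,940

General income tax:
  R$220,000 × 12% = R$26,400
  R$602,500 × 25% = R$150,625
  → R$177,025

R$177,025 > R$166,940, so the general income tax governs.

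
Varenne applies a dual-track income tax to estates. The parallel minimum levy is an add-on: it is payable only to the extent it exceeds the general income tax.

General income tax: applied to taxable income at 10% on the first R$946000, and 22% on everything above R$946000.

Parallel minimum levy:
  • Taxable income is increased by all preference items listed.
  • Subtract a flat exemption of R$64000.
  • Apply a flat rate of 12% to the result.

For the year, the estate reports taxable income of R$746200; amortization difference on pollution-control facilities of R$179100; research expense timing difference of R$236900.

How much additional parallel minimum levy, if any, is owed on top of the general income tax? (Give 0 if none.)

R$57164

General income tax:
  R$746200 × 10% = R$74620

Parallel minimum levy:
  Adjusted income: R$746200 + R$179100 + R$236900 = R$1162200
  Less exemption R$64000 → base R$1098200
  R$1098200 × 12% = R$131784

Excess of parallel minimum levy over general income tax: R$131784 − R$74620 = R$57164.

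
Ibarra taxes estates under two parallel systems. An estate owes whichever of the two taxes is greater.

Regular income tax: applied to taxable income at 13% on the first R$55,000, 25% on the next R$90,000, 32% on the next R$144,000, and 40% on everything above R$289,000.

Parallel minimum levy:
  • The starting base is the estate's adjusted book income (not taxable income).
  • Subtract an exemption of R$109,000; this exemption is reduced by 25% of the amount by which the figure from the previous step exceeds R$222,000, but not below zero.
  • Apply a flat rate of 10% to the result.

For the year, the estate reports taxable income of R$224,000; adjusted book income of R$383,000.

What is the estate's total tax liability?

R$54,930

Parallel minimum levy:
  Base (adjusted book income): R$383,000
  Exemption: R$109,000 − 25% × (R$383,000 − R$222,000) = R$109,000 − R$40,250 = R$68,750
  Base: R$383,000 − R$68,750 = R$314,250
  R$314,250 × 10% = R$31,425

Regular income tax:
  R$55,000 × 13% = R$7,150
  R$90,000 × 25% = R$22,500
  R$79,000 × 32% = R$25,280
  → R$54,930

R$54,930 > R$31,425, so the regular income tax governs.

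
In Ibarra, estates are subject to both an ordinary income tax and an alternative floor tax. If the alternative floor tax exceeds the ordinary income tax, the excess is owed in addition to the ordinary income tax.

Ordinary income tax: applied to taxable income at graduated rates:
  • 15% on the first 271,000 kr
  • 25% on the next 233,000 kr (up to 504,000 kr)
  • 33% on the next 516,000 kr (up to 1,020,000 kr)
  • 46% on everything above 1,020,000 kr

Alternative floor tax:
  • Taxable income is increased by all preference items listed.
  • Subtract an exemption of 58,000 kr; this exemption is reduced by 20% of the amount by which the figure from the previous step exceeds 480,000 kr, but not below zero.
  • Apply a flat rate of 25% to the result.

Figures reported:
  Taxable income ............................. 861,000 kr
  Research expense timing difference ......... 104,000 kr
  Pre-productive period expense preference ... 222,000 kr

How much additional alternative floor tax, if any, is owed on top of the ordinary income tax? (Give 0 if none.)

80,040 kr

Alternative floor tax:
  Adjusted income: 861,000 kr + 104,000 kr + 222,000 kr = 1,187,000 kr
  Exemption: 20% × (1,187,000 kr − 480,000 kr) = 141,400 kr ≥ 58,000 kr, so the exemption is fully phased out
  Base: 1,187,000 kr − 0 kr = 1,187,000 kr
  1,187,000 kr × 25% = 296,750 kr

Ordinary income tax:
  271,000 kr × 15% = 40,650 kr
  233,000 kr × 25% = 58,250 kr
  357,000 kr × 33% = 117,810 kr
  → 216,710 kr

Excess of alternative floor tax over ordinary income tax: 296,750 kr − 216,710 kr = 80,040 kr.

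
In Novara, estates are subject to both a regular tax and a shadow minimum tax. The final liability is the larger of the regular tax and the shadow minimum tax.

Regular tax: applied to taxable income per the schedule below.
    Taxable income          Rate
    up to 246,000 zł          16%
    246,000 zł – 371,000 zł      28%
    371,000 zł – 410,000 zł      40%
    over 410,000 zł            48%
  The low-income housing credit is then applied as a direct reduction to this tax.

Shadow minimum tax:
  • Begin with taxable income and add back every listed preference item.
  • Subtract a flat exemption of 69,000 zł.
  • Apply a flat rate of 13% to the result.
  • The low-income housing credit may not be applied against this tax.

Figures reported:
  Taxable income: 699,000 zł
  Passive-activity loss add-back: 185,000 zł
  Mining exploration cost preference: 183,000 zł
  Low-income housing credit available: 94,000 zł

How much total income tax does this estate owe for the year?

134,680 zł

Regular tax:
  246,000 zł × 16% = 39,360 zł
  125,000 zł × 28% = 35,000 zł
  39,000 zł × 40% = 15,600 zł
  289,000 zł × 48% = 138,720 zł
  → 228,680 zł
  Less low-income housing credit 94,000 zł → 134,680 zł

Shadow minimum tax:
  Adjusted income: 699,000 zł + 185,000 zł + 183,000 zł = 1,067,000 zł
  Less exemption 69,000 zł → base 998,000 zł
  998,000 zł × 13% = 129,740 zł

134,680 zł > 129,740 zł, so the regular tax governs.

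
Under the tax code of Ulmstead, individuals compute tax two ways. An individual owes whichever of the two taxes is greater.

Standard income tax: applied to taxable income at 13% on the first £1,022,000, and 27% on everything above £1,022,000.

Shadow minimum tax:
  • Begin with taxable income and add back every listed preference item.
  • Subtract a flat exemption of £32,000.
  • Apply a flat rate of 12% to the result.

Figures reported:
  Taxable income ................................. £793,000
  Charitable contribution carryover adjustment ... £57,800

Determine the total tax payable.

£103,090

Standard income tax:
  £793,000 × 13% = £103,090

Shadow minimum tax:
  Adjusted income: £793,000 + £57,800 = £850,800
  Less exemption £32,000 → base £818,800
  £818,800 × 12% = £98,256

£103,090 > £98,256, so the standard income tax governs.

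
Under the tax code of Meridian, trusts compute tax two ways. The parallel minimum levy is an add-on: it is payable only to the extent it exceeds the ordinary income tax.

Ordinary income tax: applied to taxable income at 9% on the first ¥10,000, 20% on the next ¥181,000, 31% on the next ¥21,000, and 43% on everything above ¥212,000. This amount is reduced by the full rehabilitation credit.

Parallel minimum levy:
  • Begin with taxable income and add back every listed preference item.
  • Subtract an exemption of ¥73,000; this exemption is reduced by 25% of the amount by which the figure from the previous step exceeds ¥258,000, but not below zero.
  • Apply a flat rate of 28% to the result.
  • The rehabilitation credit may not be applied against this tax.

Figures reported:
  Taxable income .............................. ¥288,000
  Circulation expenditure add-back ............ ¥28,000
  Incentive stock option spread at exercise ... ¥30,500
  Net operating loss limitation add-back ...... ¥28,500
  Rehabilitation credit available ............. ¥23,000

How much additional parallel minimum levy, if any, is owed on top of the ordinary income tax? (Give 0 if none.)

¥39,460

Ordinary income tax:
  ¥10,000 × 9% = ¥900
  ¥181,000 × 20% = ¥36,200
  ¥21,000 × 31% = ¥6,510
  ¥76,000 × 43% = ¥32,680
  → ¥76,290
  Less rehabilitation credit ¥23,000 → ¥53,290

Parallel minimum levy:
  Adjusted income: ¥288,000 + ¥28,000 + ¥30,500 + ¥28,500 = ¥375,000
  Exemption: ¥73,000 − 25% × (¥375,000 − ¥258,000) = ¥73,000 − ¥29,250 = ¥43,750
  Base: ¥375,000 − ¥43,750 = ¥331,250
  ¥331,250 × 28% = ¥92,750

Excess of parallel minimum levy over ordinary income tax: ¥92,750 − ¥53,290 = ¥39,460.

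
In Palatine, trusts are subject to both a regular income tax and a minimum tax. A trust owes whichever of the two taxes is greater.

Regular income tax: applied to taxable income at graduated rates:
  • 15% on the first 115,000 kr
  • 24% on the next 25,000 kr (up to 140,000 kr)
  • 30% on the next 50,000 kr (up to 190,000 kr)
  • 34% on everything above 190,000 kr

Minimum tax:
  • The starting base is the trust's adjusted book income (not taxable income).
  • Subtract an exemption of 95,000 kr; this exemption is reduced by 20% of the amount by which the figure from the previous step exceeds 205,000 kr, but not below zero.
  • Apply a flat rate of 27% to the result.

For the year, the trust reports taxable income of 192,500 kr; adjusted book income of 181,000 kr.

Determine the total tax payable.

Minimum tax:
  Base (adjusted book income): 181,000 kr
  Exemption: 181,000 kr ≤ 205,000 kr, so full 95,000 kr applies
  Base: 181,000 kr − 95,000 kr = 86,000 kr
  86,000 kr × 27% = 23,220 kr

Regular income tax:
  115,000 kr × 15% = 17,250 kr
  25,000 kr × 24% = 6,000 kr
  50,000 kr × 30% = 15,000 kr
  2,500 kr × 34% = 850 kr
  → 39,100 kr

39,100 kr > 23,220 kr, so the regular income tax governs.

39,100 kr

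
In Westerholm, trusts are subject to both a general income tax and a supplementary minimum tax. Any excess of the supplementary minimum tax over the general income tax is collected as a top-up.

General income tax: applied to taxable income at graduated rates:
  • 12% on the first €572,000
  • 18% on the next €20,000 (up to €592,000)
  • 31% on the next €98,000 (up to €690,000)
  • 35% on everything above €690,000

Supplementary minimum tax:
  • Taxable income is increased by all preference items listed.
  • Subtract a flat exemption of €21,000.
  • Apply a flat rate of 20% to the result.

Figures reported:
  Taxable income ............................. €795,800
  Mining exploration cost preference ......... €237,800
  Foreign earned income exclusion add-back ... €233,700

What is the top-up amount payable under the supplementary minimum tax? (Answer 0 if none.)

€109,610

General income tax:
  €572,000 × 12% = €68,640
  €20,000 × 18% = €3,600
  €98,000 × 31% = €30,380
  €105,800 × 35% = €37,030
  → €139,650

Supplementary minimum tax:
  Adjusted income: €795,800 + €237,800 + €233,700 = €1,267,300
  Less exemption €21,000 → base €1,246,300
  €1,246,300 × 20% = €249,260

Excess of supplementary minimum tax over general income tax: €249,260 − €139,650 = €109,610.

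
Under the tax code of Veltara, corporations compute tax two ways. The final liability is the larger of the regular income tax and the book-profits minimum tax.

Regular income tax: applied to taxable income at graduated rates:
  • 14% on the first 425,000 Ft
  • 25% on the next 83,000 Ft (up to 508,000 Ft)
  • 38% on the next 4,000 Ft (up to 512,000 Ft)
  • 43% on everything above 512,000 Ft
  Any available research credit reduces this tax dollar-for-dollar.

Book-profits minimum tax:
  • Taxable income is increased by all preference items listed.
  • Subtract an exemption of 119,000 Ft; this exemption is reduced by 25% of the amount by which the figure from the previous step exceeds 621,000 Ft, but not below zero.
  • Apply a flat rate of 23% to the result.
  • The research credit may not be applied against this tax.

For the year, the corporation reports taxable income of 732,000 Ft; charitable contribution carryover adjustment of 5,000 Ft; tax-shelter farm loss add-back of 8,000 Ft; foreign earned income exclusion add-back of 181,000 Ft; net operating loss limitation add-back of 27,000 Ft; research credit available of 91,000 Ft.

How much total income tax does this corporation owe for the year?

Regular income tax:
  425,000 Ft × 14% = 59,500 Ft
  83,000 Ft × 25% = 20,750 Ft
  4,000 Ft × 38% = 1,520 Ft
  220,000 Ft × 43% = 94,600 Ft
  → 176,370 Ft
  Less research credit 91,000 Ft → 85,370 Ft

Book-profits minimum tax:
  Adjusted income: 732,000 Ft + 5,000 Ft + 8,000 Ft + 181,000 Ft + 27,000 Ft = 953,000 Ft
  Exemption: 119,000 Ft − 25% × (953,000 Ft − 621,000 Ft) = 119,000 Ft − 83,000 Ft = 36,000 Ft
  Base: 953,000 Ft − 36,000 Ft = 917,000 Ft
  917,000 Ft × 23% = 210,910 Ft

210,910 Ft > 85,370 Ft, so the book-profits minimum tax is the binding amount.

210,910 Ft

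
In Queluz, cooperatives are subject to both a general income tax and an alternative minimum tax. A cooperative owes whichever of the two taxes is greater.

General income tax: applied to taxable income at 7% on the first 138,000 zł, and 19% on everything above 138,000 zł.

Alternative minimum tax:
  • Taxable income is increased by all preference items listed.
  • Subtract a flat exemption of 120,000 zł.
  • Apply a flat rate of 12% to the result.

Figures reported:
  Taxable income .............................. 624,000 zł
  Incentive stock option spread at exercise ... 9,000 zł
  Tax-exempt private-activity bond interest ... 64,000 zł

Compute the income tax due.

Alternative minimum tax:
  Adjusted income: 624,000 zł + 9,000 zł + 64,000 zł = 697,000 zł
  Less exemption 120,000 zł → base 577,000 zł
  577,000 zł × 12% = 69,240 zł

General income tax:
  138,000 zł × 7% = 9,660 zł
  486,000 zł × 19% = 92,340 zł
  → 102,000 zł

102,000 zł > 69,240 zł, so the general income tax governs.

102,000 zł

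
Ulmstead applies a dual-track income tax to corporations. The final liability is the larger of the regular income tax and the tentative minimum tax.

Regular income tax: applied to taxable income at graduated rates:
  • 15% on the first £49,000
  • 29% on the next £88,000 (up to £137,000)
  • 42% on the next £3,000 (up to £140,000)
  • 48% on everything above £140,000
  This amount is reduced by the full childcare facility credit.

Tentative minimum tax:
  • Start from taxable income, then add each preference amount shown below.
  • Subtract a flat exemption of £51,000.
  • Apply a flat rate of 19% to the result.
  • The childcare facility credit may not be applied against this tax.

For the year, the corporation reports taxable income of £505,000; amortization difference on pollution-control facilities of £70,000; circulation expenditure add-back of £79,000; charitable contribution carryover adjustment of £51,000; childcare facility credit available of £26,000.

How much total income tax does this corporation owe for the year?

Tentative minimum tax:
  Adjusted income: £505,000 + £70,000 + £79,000 + £51,000 = £705,000
  Less exemption £51,000 → base £654,000
  £654,000 × 19% = £124,260

Regular income tax:
  £49,000 × 15% = £7,350
  £88,000 × 29% = £25,520
  £3,000 × 42% = £1,260
  £365,000 × 48% = £175,200
  → £209,330
  Less childcare facility credit £26,000 → £183,330

£183,330 > £124,260, so the regular income tax governs.

£183,330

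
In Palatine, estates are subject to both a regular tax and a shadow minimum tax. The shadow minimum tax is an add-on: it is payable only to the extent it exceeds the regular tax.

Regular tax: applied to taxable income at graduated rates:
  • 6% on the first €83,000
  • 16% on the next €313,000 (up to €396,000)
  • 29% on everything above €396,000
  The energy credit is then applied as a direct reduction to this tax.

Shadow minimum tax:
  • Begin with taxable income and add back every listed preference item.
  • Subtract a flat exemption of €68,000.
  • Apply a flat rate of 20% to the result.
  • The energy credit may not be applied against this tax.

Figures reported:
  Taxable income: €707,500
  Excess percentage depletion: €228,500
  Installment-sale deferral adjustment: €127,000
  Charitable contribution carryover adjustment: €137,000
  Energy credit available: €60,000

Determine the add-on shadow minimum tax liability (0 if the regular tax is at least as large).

€141,005

Regular tax:
  €83,000 × 6% = €4,980
  €313,000 × 16% = €50,080
  €311,500 × 29% = €90,335
  → €145,395
  Less energy credit €60,000 → €85,395

Shadow minimum tax:
  Adjusted income: €707,500 + €228,500 + €127,000 + €137,000 = €1,200,000
  Less exemption €68,000 → base €1,132,000
  €1,132,000 × 20% = €226,400

Excess of shadow minimum tax over regular tax: €226,400 − €85,395 = €141,005.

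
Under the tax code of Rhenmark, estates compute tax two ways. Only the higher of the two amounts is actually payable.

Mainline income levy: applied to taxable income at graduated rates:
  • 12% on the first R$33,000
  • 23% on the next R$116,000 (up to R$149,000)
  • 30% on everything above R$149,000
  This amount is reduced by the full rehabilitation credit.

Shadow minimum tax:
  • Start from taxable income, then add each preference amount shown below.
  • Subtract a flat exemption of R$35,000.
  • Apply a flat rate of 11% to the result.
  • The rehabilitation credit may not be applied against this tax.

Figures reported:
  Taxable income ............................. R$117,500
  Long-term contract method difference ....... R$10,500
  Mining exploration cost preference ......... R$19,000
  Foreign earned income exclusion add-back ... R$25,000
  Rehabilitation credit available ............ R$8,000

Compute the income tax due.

R$15,395

Mainline income levy:
  R$33,000 × 12% = R$3,960
  R$84,500 × 23% = R$19,435
  → R$23,395
  Less rehabilitation credit R$8,000 → R$15,395

Shadow minimum tax:
  Adjusted income: R$117,500 + R$10,500 + R$19,000 + R$25,000 = R$172,000
  Less exemption R$35,000 → base R$137,000
  R$137,000 × 11% = R$15,070

R$15,395 > R$15,070, so the mainline income levy governs.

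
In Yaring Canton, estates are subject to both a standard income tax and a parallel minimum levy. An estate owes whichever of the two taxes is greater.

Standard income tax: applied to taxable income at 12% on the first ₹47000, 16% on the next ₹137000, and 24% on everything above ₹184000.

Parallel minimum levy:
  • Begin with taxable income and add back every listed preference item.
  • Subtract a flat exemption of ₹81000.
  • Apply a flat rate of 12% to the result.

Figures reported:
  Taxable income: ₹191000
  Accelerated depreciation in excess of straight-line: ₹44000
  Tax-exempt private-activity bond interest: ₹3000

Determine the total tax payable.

₹29240

Standard income tax:
  ₹47000 × 12% = ₹5640
  ₹137000 × 16% = ₹21920
  ₹7000 × 24% = ₹1680
  → ₹29240

Parallel minimum levy:
  Adjusted income: ₹191000 + ₹44000 + ₹3000 = ₹238000
  Less exemption ₹81000 → base ₹157000
  ₹157000 × 12% = ₹18840

₹29240 > ₹18840, so the standard income tax governs.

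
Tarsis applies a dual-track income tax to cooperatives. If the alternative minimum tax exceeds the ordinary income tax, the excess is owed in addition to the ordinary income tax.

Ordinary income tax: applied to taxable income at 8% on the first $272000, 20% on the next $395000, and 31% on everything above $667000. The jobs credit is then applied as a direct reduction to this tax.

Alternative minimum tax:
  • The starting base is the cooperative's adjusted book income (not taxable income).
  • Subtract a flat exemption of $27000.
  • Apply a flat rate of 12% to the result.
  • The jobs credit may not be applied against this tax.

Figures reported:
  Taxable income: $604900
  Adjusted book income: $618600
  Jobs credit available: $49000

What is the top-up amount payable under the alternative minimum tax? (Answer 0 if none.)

Ordinary income tax:
  $272000 × 8% = $21760
  $332900 × 20% = $66580
  → $88340
  Less jobs credit $49000 → $39340

Alternative minimum tax:
  Base (adjusted book income): $618600
  Less exemption $27000 → base $591600
  $591600 × 12% = $70992

Excess of alternative minimum tax over ordinary income tax: $70992 − $39340 = $31652.

$31652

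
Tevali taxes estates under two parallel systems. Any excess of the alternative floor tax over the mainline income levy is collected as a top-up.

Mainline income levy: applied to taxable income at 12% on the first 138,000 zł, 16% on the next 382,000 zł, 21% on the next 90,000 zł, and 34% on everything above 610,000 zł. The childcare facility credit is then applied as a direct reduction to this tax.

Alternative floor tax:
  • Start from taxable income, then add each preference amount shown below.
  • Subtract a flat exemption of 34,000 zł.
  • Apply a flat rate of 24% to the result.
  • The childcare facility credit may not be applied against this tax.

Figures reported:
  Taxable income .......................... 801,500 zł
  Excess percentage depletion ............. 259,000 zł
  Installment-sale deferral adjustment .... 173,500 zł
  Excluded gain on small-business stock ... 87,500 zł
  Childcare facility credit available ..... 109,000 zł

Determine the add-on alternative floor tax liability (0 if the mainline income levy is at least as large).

Alternative floor tax:
  Adjusted income: 801,500 zł + 259,000 zł + 173,500 zł + 87,500 zł = 1,321,500 zł
  Less exemption 34,000 zł → base 1,287,500 zł
  1,287,500 zł × 24% = 309,000 zł

Mainline income levy:
  138,000 zł × 12% = 16,560 zł
  382,000 zł × 16% = 61,120 zł
  90,000 zł × 21% = 18,900 zł
  191,500 zł × 34% = 65,110 zł
  → 161,690 zł
  Less childcare facility credit 109,000 zł → 52,690 zł

Excess of alternative floor tax over mainline income levy: 309,000 zł − 52,690 zł = 256,310 zł.

256,310 zł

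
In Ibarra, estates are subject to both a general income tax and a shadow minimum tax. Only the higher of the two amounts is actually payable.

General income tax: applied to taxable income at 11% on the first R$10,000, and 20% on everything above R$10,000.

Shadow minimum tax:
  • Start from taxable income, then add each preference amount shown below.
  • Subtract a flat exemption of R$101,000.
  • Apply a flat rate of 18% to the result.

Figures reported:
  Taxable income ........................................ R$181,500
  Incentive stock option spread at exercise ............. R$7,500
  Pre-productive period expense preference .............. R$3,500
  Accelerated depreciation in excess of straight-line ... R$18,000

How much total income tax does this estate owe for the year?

Shadow minimum tax:
  Adjusted income: R$181,500 + R$7,500 + R$3,500 + R$18,000 = R$210,500
  Less exemption R$101,000 → base R$109,500
  R$109,500 × 18% = R$19,710

General income tax:
  R$10,000 × 11% = R$1,100
  R$171,500 × 20% = R$34,300
  → R$35,400

R$35,400 > R$19,710, so the general income tax governs.

R$35,400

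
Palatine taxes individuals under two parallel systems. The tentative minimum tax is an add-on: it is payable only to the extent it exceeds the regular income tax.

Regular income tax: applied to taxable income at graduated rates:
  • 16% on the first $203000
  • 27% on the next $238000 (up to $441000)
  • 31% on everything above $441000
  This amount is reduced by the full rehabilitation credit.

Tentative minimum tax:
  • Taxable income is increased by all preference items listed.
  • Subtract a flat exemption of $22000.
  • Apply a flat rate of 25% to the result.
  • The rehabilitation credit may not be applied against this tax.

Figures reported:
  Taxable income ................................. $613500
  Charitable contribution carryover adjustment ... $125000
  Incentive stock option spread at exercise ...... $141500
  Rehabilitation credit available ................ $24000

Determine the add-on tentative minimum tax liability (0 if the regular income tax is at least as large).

$88285

Regular income tax:
  $203000 × 16% = $32480
  $238000 × 27% = $64260
  $172500 × 31% = $53475
  → $150215
  Less rehabilitation credit $24000 → $126215

Tentative minimum tax:
  Adjusted income: $613500 + $125000 + $141500 = $880000
  Less exemption $22000 → base $858000
  $858000 × 25% = $214500

Excess of tentative minimum tax over regular income tax: $214500 − $126215 = $88285.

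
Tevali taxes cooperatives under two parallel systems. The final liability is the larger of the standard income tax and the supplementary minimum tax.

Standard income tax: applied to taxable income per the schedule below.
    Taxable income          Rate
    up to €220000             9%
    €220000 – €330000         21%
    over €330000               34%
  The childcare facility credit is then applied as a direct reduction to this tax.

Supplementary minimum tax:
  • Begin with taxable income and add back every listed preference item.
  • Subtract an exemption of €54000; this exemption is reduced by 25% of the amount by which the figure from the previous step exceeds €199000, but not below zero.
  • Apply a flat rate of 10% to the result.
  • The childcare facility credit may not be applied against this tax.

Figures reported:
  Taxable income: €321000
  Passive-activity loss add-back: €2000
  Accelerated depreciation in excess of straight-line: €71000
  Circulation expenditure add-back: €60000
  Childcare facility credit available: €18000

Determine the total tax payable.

Standard income tax:
  €220000 × 9% = €19800
  €101000 × 21% = €21210
  → €41010
  Less childcare facility credit €18000 → €23010

Supplementary minimum tax:
  Adjusted income: €321000 + €2000 + €71000 + €60000 = €454000
  Exemption: 25% × (€454000 − €199000) = €63750 ≥ €54000, so the exemption is fully phased out
  Base: €454000 − €0 = €454000
  €454000 × 10% = €45400

€45400 > €23010, so the supplementary minimum tax is the binding amount.

€45400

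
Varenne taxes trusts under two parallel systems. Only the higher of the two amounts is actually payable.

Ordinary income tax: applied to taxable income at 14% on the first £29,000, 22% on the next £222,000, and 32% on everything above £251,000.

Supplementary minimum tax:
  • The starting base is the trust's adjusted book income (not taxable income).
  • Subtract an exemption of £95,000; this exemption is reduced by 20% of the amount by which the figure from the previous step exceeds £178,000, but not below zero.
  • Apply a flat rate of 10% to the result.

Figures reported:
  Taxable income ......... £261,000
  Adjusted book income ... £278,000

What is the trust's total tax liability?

Ordinary income tax:
  £29,000 × 14% = £4,060
  £222,000 × 22% = £48,840
  £10,000 × 32% = £3,200
  → £56,100

Supplementary minimum tax:
  Base (adjusted book income): £278,000
  Exemption: £95,000 − 20% × (£278,000 − £178,000) = £95,000 − £20,000 = £75,000
  Base: £278,000 − £75,000 = £203,000
  £203,000 × 10% = £20,300

£56,100 > £20,300, so the ordinary income tax governs.

£56,100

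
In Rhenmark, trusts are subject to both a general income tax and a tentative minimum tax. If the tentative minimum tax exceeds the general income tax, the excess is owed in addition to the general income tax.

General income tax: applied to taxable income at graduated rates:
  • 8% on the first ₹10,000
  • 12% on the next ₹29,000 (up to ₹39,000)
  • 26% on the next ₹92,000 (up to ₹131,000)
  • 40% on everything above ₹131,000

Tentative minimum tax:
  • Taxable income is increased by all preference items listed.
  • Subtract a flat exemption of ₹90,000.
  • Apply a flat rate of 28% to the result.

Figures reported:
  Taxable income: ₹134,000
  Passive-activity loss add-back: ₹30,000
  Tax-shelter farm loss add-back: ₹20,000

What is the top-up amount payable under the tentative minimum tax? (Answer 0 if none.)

₹0

Tentative minimum tax:
  Adjusted income: ₹134,000 + ₹30,000 + ₹20,000 = ₹184,000
  Less exemption ₹90,000 → base ₹94,000
  ₹94,000 × 28% = ₹26,320

General income tax:
  ₹10,000 × 8% = ₹800
  ₹29,000 × 12% = ₹3,480
  ₹92,000 × 26% = ₹23,920
  ₹3,000 × 40% = ₹1,200
  → ₹29,400

₹26,320 ≤ ₹29,400, so no add-on is due.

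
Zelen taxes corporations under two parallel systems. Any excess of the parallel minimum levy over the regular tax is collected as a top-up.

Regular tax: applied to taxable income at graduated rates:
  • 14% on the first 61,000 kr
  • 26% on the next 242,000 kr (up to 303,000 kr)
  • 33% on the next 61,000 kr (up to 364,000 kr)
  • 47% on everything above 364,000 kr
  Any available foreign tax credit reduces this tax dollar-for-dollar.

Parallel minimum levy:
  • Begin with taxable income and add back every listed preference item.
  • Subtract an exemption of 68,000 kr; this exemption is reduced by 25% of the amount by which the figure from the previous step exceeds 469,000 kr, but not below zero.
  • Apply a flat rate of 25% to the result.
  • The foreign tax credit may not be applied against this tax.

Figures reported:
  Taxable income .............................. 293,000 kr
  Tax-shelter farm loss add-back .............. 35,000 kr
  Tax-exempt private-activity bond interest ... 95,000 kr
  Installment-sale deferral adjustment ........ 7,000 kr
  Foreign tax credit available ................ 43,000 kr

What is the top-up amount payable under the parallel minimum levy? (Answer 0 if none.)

64,640 kr

Regular tax:
  61,000 kr × 14% = 8,540 kr
  232,000 kr × 26% = 60,320 kr
  → 68,860 kr
  Less foreign tax credit 43,000 kr → 25,860 kr

Parallel minimum levy:
  Adjusted income: 293,000 kr + 35,000 kr + 95,000 kr + 7,000 kr = 430,000 kr
  Exemption: 430,000 kr ≤ 469,000 kr, so full 68,000 kr applies
  Base: 430,000 kr − 68,000 kr = 362,000 kr
  362,000 kr × 25% = 90,500 kr

Excess of parallel minimum levy over regular tax: 90,500 kr − 25,860 kr = 64,640 kr.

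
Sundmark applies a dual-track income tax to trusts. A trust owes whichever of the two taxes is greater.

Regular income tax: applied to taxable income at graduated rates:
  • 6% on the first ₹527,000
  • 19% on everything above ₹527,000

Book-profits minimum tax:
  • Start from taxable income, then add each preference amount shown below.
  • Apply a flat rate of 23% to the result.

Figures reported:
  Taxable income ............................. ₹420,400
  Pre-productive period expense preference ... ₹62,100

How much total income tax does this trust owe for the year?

₹110,975

Book-profits minimum tax:
  Adjusted income: ₹420,400 + ₹62,100 = ₹482,500
  ₹482,500 × 23% = ₹110,975

Regular income tax:
  ₹420,400 × 6% = ₹25,224

₹110,975 > ₹25,224, so the book-profits minimum tax is the binding amount.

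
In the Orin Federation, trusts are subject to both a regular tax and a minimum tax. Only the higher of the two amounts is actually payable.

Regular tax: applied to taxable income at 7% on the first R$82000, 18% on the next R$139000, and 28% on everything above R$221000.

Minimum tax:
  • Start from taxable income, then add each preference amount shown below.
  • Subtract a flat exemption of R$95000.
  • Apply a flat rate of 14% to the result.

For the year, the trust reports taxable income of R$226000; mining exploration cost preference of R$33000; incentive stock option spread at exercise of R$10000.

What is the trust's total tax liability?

Regular tax:
  R$82000 × 7% = R$5740
  R$139000 × 18% = R$25020
  R$5000 × 28% = R$1400
  → R$32160

Minimum tax:
  Adjusted income: R$226000 + R$33000 + R$10000 = R$269000
  Less exemption R$95000 → base R$174000
  R$174000 × 14% = R$24360

R$32160 > R$24360, so the regular tax governs.

R$32160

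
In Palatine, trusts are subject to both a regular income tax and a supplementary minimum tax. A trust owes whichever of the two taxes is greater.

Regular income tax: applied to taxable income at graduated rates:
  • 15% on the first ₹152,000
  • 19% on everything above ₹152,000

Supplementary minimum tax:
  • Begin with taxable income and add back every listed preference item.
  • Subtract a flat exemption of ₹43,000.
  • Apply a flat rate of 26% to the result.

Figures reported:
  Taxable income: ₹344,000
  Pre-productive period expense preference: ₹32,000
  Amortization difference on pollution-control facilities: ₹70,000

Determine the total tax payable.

₹104,780

Supplementary minimum tax:
  Adjusted income: ₹344,000 + ₹32,000 + ₹70,000 = ₹446,000
  Less exemption ₹43,000 → base ₹403,000
  ₹403,000 × 26% = ₹104,780

Regular income tax:
  ₹152,000 × 15% = ₹22,800
  ₹192,000 × 19% = ₹36,480
  → ₹59,280

₹104,780 > ₹59,280, so the supplementary minimum tax is the binding amount.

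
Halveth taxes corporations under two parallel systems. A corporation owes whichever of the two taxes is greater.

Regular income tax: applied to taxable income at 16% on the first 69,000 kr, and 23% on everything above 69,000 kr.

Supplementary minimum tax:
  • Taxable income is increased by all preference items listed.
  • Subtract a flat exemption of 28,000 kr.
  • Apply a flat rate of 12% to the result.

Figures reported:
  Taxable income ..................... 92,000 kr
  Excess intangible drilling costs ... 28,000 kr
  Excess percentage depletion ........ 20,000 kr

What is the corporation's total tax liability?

Supplementary minimum tax:
  Adjusted income: 92,000 kr + 28,000 kr + 20,000 kr = 140,000 kr
  Less exemption 28,000 kr → base 112,000 kr
  112,000 kr × 12% = 13,440 kr

Regular income tax:
  69,000 kr × 16% = 11,040 kr
  23,000 kr × 23% = 5,290 kr
  → 16,330 kr

16,330 kr > 13,440 kr, so the regular income tax governs.

16,330 kr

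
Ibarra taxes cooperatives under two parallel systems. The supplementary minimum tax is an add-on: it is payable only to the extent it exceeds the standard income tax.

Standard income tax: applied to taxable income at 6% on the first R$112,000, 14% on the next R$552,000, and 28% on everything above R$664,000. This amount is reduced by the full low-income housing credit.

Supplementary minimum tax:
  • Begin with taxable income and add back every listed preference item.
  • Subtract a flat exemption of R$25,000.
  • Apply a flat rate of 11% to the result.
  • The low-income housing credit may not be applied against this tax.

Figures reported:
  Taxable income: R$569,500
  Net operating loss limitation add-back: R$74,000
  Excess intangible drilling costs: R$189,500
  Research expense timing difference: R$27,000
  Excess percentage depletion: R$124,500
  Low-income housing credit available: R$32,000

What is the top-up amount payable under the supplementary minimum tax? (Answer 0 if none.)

R$66,775

Standard income tax:
  R$112,000 × 6% = R$6,720
  R$457,500 × 14% = R$64,050
  → R$70,770
  Less low-income housing credit R$32,000 → R$38,770

Supplementary minimum tax:
  Adjusted income: R$569,500 + R$74,000 + R$189,500 + R$27,000 + R$124,500 = R$984,500
  Less exemption R$25,000 → base R$959,500
  R$959,500 × 11% = R$105,545

Excess of supplementary minimum tax over standard income tax: R$105,545 − R$38,770 = R$66,775.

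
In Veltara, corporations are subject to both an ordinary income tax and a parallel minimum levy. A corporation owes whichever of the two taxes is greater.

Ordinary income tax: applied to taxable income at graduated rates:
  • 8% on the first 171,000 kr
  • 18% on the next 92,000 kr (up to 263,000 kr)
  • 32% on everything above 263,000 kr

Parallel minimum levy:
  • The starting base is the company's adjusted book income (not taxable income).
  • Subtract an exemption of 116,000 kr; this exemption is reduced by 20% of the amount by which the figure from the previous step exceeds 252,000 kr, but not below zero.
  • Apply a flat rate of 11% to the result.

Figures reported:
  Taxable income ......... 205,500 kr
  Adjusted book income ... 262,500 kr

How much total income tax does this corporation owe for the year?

Ordinary income tax:
  171,000 kr × 8% = 13,680 kr
  34,500 kr × 18% = 6,210 kr
  → 19,890 kr

Parallel minimum levy:
  Base (adjusted book income): 262,500 kr
  Exemption: 116,000 kr − 20% × (262,500 kr − 252,000 kr) = 116,000 kr − 2,100 kr = 113,900 kr
  Base: 262,500 kr − 113,900 kr = 148,600 kr
  148,600 kr × 11% = 16,346 kr

19,890 kr > 16,346 kr, so the ordinary income tax governs.

19,890 kr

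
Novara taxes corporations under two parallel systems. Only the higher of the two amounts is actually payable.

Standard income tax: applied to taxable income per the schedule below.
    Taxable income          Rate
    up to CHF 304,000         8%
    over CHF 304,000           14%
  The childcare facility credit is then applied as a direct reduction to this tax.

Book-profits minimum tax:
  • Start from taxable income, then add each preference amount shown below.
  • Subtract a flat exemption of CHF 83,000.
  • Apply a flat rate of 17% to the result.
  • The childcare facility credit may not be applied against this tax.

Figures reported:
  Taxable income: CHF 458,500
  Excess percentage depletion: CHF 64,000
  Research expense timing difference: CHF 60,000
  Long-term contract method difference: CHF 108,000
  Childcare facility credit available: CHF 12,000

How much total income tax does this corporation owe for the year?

Book-profits minimum tax:
  Adjusted income: CHF 458,500 + CHF 64,000 + CHF 60,000 + CHF 108,000 = CHF 690,500
  Less exemption CHF 83,000 → base CHF 607,500
  CHF 607,500 × 17% = CHF 103,275

Standard income tax:
  CHF 304,000 × 8% = CHF 24,320
  CHF 154,500 × 14% = CHF 21,630
  → CHF 45,950
  Less childcare facility credit CHF 12,000 → CHF 33,950

CHF 103,275 > CHF 33,950, so the book-profits minimum tax is the binding amount.

CHF 103,275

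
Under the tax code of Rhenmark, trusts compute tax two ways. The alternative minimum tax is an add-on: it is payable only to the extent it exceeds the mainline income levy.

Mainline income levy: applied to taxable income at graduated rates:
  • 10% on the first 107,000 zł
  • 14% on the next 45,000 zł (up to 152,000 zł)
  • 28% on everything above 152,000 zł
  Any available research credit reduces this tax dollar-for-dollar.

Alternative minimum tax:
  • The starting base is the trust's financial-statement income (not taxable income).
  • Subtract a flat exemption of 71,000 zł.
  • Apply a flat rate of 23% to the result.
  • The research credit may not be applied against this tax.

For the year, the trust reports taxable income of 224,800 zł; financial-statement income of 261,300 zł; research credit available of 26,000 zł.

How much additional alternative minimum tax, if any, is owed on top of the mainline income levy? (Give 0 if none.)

32,385 zł

Mainline income levy:
  107,000 zł × 10% = 10,700 zł
  45,000 zł × 14% = 6,300 zł
  72,800 zł × 28% = 20,384 zł
  → 37,384 zł
  Less research credit 26,000 zł → 11,384 zł

Alternative minimum tax:
  Base (financial-statement income): 261,300 zł
  Less exemption 71,000 zł → base 190,300 zł
  190,300 zł × 23% = 43,769 zł

Excess of alternative minimum tax over mainline income levy: 43,769 zł − 11,384 zł = 32,385 zł.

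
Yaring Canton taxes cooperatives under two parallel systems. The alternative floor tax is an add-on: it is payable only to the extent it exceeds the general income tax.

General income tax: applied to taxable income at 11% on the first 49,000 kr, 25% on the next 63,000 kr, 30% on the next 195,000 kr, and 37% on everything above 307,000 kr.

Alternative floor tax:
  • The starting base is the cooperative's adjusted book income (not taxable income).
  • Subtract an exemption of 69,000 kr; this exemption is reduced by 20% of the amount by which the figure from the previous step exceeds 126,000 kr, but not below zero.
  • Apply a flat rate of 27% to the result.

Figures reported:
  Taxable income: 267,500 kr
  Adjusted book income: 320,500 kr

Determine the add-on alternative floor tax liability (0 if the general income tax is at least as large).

General income tax:
  49,000 kr × 11% = 5,390 kr
  63,000 kr × 25% = 15,750 kr
  155,500 kr × 30% = 46,650 kr
  → 67,790 kr

Alternative floor tax:
  Base (adjusted book income): 320,500 kr
  Exemption: 69,000 kr − 20% × (320,500 kr − 126,000 kr) = 69,000 kr − 38,900 kr = 30,100 kr
  Base: 320,500 kr − 30,100 kr = 290,400 kr
  290,400 kr × 27% = 78,408 kr

Excess of alternative floor tax over general income tax: 78,408 kr − 67,790 kr = 10,618 kr.

10,618 kr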